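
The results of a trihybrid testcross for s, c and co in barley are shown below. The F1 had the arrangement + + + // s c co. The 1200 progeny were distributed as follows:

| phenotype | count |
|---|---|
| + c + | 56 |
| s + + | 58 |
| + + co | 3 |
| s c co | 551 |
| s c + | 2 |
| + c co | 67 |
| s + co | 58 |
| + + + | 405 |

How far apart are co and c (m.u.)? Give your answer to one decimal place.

9.9 m.u.

The two rarest classes, + + co and s c +, are the double crossovers. Comparing them with the parentals, only the co allele has switched, so co is the middle locus and the order is c – co – s.
Crossovers in the c–co interval produce the single-crossover classes + c + and s + co (56 + 58 = 114) plus the double crossovers (5).
RF(c–co) = (114 + 5) / 1200 = 119/1200 = 0.0992 → 9.9 m.u.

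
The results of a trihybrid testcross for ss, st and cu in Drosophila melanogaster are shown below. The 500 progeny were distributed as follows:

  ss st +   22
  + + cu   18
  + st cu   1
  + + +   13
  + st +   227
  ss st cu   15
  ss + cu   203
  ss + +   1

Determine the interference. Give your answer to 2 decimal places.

The two most frequent reciprocal classes, ss + cu and + st +, are the parental types, so the F1 was ss + cu / + st +.
The two rarest classes, ss + + and + st cu, are the double crossovers. Comparing them with the parentals, only the cu allele has switched, so cu is the middle locus and the order is ss – cu – st.
ss–cu: (40 + 2)/500 = 0.0840; cu–st: (28 + 2)/500 = 0.0600.
Expected DCO frequency = 0.0840 × 0.0600 ≈ 0.00504; observed = 2/500 ≈ 0.00400.
Coefficient of coincidence = 0.00400/0.00504 ≈ 0.79; interference = 1 − 0.79 = 0.21.

0.21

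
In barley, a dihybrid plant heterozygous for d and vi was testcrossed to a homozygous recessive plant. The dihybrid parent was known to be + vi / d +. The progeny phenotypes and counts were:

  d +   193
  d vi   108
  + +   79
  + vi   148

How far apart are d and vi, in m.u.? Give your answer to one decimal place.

The recombinant classes are + + and d vi: 79 + 108 = 187.
Recombination frequency = 187/528 = 0.3542 ≈ 35.4%, i.e. 35.4 m.u.

35.4 m.u.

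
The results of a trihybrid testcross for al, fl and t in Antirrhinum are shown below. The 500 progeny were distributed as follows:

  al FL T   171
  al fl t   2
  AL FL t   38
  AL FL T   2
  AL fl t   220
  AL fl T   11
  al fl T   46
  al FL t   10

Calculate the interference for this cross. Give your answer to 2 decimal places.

0.09

The two most frequent reciprocal classes, AL fl t and al FL T, are the parental types, so the F1 was AL fl t / al FL T.
The two rarest classes, al fl t and AL FL T, are the double crossovers. Comparing them with the parentals, only the al allele has switched, so al is the middle locus and the order is t – al – fl.
t–al: (21 + 4)/500 = 0.0500; al–fl: (84 + 4)/500 = 0.1760.
Expected DCO frequency = 0.0500 × 0.1760 ≈ 0.00880; observed = 4/500 ≈ 0.00800.
Coefficient of coincidence = 0.00800/0.00880 ≈ 0.91; interference = 1 − 0.91 = 0.09.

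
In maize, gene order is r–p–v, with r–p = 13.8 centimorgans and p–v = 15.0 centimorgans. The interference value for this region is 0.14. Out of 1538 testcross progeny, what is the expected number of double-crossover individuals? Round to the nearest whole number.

Map distances give recombination frequencies of 0.138 and 0.150 for the two intervals.
With interference 0.14 (so coincidence = 0.86), expected double-crossover frequency = 0.138 × 0.150 × 0.86 = 0.01780.
Expected number = 0.01780 × 1538 = 27.38 ≈ 27.

27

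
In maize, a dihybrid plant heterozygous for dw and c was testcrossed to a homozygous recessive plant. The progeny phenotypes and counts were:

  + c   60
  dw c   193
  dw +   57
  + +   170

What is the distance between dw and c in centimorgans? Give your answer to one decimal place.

The two most frequent classes, + + (170) and dw c (193), are the parental types, so the F1 was + + / dw c.
The recombinant classes are + c and dw +: 60 + 57 = 117.
Recombination frequency = 117/480 = 0.2437 ≈ 24.4%, i.e. 24.4 centimorgans.

24.4 centimorgans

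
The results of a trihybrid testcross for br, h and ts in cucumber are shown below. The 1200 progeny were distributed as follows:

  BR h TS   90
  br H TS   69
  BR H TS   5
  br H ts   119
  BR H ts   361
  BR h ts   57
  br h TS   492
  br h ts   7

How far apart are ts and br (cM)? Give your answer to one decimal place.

The two most frequent reciprocal classes, br h TS and BR H ts, are the parental types, so the F1 was br h TS / BR H ts.
The two rarest classes, br h ts and BR H TS, are the double crossovers. Comparing them with the parentals, only the ts allele has switched, so ts is the middle locus and the order is br – ts – h.
Crossovers in the br–ts interval produce the single-crossover classes BR h TS and br H ts (90 + 119 = 209) plus the double crossovers (12).
RF(br–ts) = (209 + 12) / 1200 = 221/1200 = 0.1842 → 18.4 cM.

18.4 cM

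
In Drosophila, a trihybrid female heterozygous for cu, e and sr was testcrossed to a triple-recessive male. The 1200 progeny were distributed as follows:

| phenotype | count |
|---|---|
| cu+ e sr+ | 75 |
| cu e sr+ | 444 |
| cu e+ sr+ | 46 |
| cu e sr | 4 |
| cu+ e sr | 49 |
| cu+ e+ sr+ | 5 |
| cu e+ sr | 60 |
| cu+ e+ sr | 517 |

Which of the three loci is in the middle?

The two most frequent reciprocal classes, cu+ e+ sr and cu e sr+, are the parental types, so the F1 was cu+ e+ sr / cu e sr+.
The two rarest classes, cu+ e+ sr+ and cu e sr, are the double crossovers. Comparing them with the parentals, only the sr allele has switched, so sr is the middle locus and the order is e – sr – cu.

sr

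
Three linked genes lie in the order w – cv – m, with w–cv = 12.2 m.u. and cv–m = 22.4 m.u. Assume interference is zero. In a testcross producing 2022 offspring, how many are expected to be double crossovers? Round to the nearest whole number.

55

Map distances give recombination frequencies of 0.122 and 0.224 for the two intervals.
With no interference, expected double-crossover frequency = 0.122 × 0.224 = 0.02733.
Expected number = 0.02733 × 2022 = 55.26 ≈ 55.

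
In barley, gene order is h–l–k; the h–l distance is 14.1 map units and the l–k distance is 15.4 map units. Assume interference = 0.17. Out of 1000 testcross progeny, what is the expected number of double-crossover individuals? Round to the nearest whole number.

18

Map distances give recombination frequencies of 0.141 and 0.154 for the two intervals.
With interference 0.17 (so coincidence = 0.83), expected double-crossover frequency = 0.141 × 0.154 × 0.83 = 0.01802.
Expected number = 0.01802 × 1000 = 18.02 ≈ 18.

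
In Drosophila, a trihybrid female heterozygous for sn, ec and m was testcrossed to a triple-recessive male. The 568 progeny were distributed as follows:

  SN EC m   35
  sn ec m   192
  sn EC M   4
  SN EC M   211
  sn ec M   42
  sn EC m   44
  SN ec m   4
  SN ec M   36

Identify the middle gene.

sn

The two most frequent reciprocal classes, SN EC M and sn ec m, are the parental types, so the F1 was SN EC M / sn ec m.
The two rarest classes, sn EC M and SN ec m, are the double crossovers. Comparing them with the parentals, only the sn allele has switched, so sn is the middle locus and the order is m – sn – ec.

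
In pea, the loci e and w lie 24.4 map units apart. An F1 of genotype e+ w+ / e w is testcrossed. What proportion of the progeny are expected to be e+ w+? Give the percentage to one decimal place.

37.8%

A map distance of 24.4 map units corresponds to a recombination frequency of 0.244.
The F1 is e+ w+ / e w, so e+ w+ is a parental gamete class with expected frequency (1 − r)/2 = 0.756/2 = 0.3780.
That is 0.3780 = 37.8% of the progeny.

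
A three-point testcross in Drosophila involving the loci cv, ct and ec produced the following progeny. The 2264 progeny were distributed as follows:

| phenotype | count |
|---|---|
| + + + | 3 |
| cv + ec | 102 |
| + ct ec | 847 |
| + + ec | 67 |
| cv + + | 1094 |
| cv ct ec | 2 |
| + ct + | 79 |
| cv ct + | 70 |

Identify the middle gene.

The two most frequent reciprocal classes, cv + + and + ct ec, are the parental types, so the F1 was cv + + / + ct ec.
The two rarest classes, + + + and cv ct ec, are the double crossovers. Comparing them with the parentals, only the cv allele has switched, so cv is the middle locus and the order is ct – cv – ec.

cv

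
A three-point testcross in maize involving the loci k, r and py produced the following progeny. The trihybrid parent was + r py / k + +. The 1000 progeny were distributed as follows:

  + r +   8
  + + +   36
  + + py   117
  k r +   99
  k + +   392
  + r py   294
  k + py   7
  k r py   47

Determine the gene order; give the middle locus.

py

The two rarest classes, + r + and k + py, are the double crossovers. Comparing them with the parentals, only the py allele has switched, so py is the middle locus and the order is k – py – r.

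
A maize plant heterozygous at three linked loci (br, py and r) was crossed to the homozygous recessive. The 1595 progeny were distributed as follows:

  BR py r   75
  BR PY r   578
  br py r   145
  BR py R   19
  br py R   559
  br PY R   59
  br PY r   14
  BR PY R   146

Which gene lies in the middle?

br

The two most frequent reciprocal classes, BR PY r and br py R, are the parental types, so the F1 was BR PY r / br py R.
The two rarest classes, br PY r and BR py R, are the double crossovers. Comparing them with the parentals, only the br allele has switched, so br is the middle locus and the order is py – br – r.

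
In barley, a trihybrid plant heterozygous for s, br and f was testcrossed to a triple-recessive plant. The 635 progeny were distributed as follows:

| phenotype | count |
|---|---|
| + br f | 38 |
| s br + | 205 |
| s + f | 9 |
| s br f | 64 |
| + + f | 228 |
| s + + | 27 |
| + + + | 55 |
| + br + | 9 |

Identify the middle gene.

The two most frequent reciprocal classes, s br + and + + f, are the parental types, so the F1 was s br + / + + f.
The two rarest classes, + br + and s + f, are the double crossovers. Comparing them with the parentals, only the s allele has switched, so s is the middle locus and the order is br – s – f.

s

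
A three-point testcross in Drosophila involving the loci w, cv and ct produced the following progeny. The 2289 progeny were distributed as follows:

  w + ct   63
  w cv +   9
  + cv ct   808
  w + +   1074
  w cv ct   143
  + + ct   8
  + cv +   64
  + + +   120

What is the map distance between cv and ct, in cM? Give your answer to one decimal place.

6.3 cM

The two most frequent reciprocal classes, + cv ct and w + +, are the parental types, so the F1 was + cv ct / w + +.
The two rarest classes, + + ct and w cv +, are the double crossovers. Comparing them with the parentals, only the cv allele has switched, so cv is the middle locus and the order is w – cv – ct.
Crossovers in the cv–ct interval produce the single-crossover classes + cv + and w + ct (64 + 63 = 127) plus the double crossovers (17).
RF(cv–ct) = (127 + 17) / 2289 = 144/2289 = 0.0629 → 6.3 cM.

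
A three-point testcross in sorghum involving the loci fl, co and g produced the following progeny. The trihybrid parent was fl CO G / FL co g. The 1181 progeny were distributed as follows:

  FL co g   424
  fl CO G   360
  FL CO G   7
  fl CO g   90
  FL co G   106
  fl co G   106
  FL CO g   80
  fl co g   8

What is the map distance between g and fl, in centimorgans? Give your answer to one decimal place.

The two rarest classes, FL CO G and fl co g, are the double crossovers. Comparing them with the parentals, only the fl allele has switched, so fl is the middle locus and the order is g – fl – co.
Crossovers in the g–fl interval produce the single-crossover classes fl CO g and FL co G (90 + 106 = 196) plus the double crossovers (15).
RF(g–fl) = (196 + 15) / 1181 = 211/1181 = 0.1787 → 17.9 centimorgans.

17.9 centimorgans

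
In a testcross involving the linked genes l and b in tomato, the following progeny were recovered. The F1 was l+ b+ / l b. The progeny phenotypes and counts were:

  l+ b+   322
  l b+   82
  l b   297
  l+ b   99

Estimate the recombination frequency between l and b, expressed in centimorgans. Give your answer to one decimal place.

The recombinant classes are l+ b and l b+: 99 + 82 = 181.
Recombination frequency = 181/800 = 0.2263 ≈ 22.6%, i.e. 22.6 centimorgans.

22.6 centimorgans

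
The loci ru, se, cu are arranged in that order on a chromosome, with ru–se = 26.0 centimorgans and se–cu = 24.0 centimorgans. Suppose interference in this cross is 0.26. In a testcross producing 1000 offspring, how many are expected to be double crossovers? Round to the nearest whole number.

Map distances give recombination frequencies of 0.260 and 0.240 for the two intervals.
With interference 0.26 (so coincidence = 0.74), expected double-crossover frequency = 0.260 × 0.240 × 0.74 = 0.04618.
Expected number = 0.04618 × 1000 = 46.18 ≈ 46.

46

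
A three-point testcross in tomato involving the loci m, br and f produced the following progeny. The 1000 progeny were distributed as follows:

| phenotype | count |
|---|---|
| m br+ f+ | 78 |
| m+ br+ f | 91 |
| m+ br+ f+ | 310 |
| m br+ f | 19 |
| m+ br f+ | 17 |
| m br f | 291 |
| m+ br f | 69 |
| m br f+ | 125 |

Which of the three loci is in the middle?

The two most frequent reciprocal classes, m+ br+ f+ and m br f, are the parental types, so the F1 was m+ br+ f+ / m br f.
The two rarest classes, m+ br f+ and m br+ f, are the double crossovers. Comparing them with the parentals, only the br allele has switched, so br is the middle locus and the order is f – br – m.

br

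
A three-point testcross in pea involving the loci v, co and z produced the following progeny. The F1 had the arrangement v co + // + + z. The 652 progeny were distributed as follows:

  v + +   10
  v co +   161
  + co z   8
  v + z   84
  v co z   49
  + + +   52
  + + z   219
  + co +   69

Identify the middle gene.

The two rarest classes, v + + and + co z, are the double crossovers. Comparing them with the parentals, only the co allele has switched, so co is the middle locus and the order is v – co – z.

co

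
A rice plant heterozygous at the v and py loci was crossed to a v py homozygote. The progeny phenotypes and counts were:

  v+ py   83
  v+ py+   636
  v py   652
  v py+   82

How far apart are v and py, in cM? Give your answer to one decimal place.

11.4 cM

The two most frequent classes, v+ py+ (636) and v py (652), are the parental types, so the F1 was v+ py+ / v py.
The recombinant classes are v+ py and v py+: 83 + 82 = 165.
Recombination frequency = 165/1453 = 0.1136 ≈ 11.4%, i.e. 11.4 cM.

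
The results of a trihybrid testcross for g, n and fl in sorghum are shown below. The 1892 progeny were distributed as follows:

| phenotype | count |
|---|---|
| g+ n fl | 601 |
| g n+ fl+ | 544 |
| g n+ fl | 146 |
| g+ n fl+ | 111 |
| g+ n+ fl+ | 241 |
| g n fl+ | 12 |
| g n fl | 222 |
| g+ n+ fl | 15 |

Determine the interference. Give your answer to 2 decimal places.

0.63

The two most frequent reciprocal classes, g+ n fl and g n+ fl+, are the parental types, so the F1 was g+ n fl / g n+ fl+.
The two rarest classes, g+ n+ fl and g n fl+, are the double crossovers. Comparing them with the parentals, only the n allele has switched, so n is the middle locus and the order is fl – n – g.
fl–n: (257 + 27)/1892 = 0.1501; n–g: (463 + 27)/1892 = 0.2590.
Expected DCO frequency = 0.1501 × 0.2590 ≈ 0.03888; observed = 27/1892 ≈ 0.01427.
Coefficient of coincidence = 0.01427/0.03888 ≈ 0.37; interference = 1 − 0.37 = 0.63.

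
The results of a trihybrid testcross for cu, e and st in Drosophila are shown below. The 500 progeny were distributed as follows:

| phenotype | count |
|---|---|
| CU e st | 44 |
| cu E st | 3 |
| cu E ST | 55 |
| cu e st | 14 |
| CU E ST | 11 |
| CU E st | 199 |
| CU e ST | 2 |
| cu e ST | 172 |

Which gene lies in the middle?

cu

The two most frequent reciprocal classes, cu e ST and CU E st, are the parental types, so the F1 was cu e ST / CU E st.
The two rarest classes, CU e ST and cu E st, are the double crossovers. Comparing them with the parentals, only the cu allele has switched, so cu is the middle locus and the order is st – cu – e.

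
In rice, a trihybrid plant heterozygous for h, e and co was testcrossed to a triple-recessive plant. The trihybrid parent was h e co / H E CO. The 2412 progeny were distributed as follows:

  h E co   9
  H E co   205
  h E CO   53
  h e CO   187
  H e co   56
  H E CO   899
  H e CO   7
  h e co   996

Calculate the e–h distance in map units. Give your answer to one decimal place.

5.2 map units

The two rarest classes, h E co and H e CO, are the double crossovers. Comparing them with the parentals, only the e allele has switched, so e is the middle locus and the order is co – e – h.
Crossovers in the e–h interval produce the single-crossover classes H e co and h E CO (56 + 53 = 109) plus the double crossovers (16).
RF(e–h) = (109 + 16) / 2412 = 125/2412 = 0.0518 → 5.2 map units.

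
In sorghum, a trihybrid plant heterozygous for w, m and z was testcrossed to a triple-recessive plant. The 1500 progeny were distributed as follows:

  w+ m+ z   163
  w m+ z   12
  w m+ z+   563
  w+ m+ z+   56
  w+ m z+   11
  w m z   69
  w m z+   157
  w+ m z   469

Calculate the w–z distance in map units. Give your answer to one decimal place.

9.9 map units

The two most frequent reciprocal classes, w+ m z and w m+ z+, are the parental types, so the F1 was w+ m z / w m+ z+.
The two rarest classes, w+ m z+ and w m+ z, are the double crossovers. Comparing them with the parentals, only the z allele has switched, so z is the middle locus and the order is w – z – m.
Crossovers in the w–z interval produce the single-crossover classes w m z and w+ m+ z+ (69 + 56 = 125) plus the double crossovers (23).
RF(w–z) = (125 + 23) / 1500 = 148/1500 = 0.0987 → 9.9 map units.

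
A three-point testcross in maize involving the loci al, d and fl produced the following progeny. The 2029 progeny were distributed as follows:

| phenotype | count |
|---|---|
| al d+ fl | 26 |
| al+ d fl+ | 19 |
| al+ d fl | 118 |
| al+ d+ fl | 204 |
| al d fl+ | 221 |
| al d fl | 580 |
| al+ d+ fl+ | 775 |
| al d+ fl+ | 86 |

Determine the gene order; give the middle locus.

d

The two most frequent reciprocal classes, al+ d+ fl+ and al d fl, are the parental types, so the F1 was al+ d+ fl+ / al d fl.
The two rarest classes, al+ d fl+ and al d+ fl, are the double crossovers. Comparing them with the parentals, only the d allele has switched, so d is the middle locus and the order is al – d – fl.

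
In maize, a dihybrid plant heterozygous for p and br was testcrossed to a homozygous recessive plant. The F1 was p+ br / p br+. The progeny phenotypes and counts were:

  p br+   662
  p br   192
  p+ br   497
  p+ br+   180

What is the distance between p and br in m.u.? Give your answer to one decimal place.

The recombinant classes are p+ br+ and p br: 180 + 192 = 372.
Recombination frequency = 372/1531 = 0.2430 ≈ 24.3%, i.e. 24.3 m.u.

24.3 m.u.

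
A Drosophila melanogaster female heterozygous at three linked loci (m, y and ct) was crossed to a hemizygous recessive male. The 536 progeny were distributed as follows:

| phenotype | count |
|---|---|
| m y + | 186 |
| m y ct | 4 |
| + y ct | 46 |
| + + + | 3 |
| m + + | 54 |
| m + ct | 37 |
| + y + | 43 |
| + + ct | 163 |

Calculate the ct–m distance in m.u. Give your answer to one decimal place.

The two most frequent reciprocal classes, + + ct and m y +, are the parental types, so the F1 was + + ct / m y +.
The two rarest classes, + + + and m y ct, are the double crossovers. Comparing them with the parentals, only the ct allele has switched, so ct is the middle locus and the order is y – ct – m.
Crossovers in the ct–m interval produce the single-crossover classes m + ct and + y + (37 + 43 = 80) plus the double crossovers (7).
RF(ct–m) = (80 + 7) / 536 = 87/536 = 0.1623 → 16.2 m.u.

16.2 m.u.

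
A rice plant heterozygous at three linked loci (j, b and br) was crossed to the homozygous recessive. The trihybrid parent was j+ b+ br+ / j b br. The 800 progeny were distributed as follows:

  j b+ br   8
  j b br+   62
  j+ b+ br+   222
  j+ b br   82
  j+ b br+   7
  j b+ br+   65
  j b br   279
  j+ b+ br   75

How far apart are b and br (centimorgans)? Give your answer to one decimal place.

19.0 centimorgans

The two rarest classes, j+ b br+ and j b+ br, are the double crossovers. Comparing them with the parentals, only the b allele has switched, so b is the middle locus and the order is br – b – j.
Crossovers in the br–b interval produce the single-crossover classes j+ b+ br and j b br+ (75 + 62 = 137) plus the double crossovers (15).
RF(br–b) = (137 + 15) / 800 = 152/800 = 0.1900 → 19.0 centimorgans.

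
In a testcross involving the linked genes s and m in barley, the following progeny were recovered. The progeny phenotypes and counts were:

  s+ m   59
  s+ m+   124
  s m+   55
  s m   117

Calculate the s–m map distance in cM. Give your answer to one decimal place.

32.1 cM

The two most frequent classes, s+ m+ (124) and s m (117), are the parental types, so the F1 was s+ m+ / s m.
The recombinant classes are s+ m and s m+: 59 + 55 = 114.
Recombination frequency = 114/355 = 0.3211 ≈ 32.1%, i.e. 32.1 cM.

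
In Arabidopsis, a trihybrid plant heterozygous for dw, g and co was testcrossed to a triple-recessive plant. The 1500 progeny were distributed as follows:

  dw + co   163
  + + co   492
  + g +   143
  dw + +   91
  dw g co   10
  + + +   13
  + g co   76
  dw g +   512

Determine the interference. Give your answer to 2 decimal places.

The two most frequent reciprocal classes, + + co and dw g +, are the parental types, so the F1 was + + co / dw g +.
The two rarest classes, + + + and dw g co, are the double crossovers. Comparing them with the parentals, only the co allele has switched, so co is the middle locus and the order is g – co – dw.
g–co: (167 + 23)/1500 = 0.1267; co–dw: (306 + 23)/1500 = 0.2193.
Expected DCO frequency = 0.1267 × 0.2193 ≈ 0.02779; observed = 23/1500 ≈ 0.01533.
Coefficient of coincidence = 0.01533/0.02779 ≈ 0.55; interference = 1 − 0.55 = 0.45.

0.45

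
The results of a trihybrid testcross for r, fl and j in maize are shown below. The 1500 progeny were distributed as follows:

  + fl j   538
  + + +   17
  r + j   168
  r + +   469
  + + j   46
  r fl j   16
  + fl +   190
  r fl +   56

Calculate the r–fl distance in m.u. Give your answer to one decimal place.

9.0 m.u.

The two most frequent reciprocal classes, + fl j and r + +, are the parental types, so the F1 was + fl j / r + +.
The two rarest classes, r fl j and + + +, are the double crossovers. Comparing them with the parentals, only the r allele has switched, so r is the middle locus and the order is j – r – fl.
Crossovers in the r–fl interval produce the single-crossover classes + + j and r fl + (46 + 56 = 102) plus the double crossovers (33).
RF(r–fl) = (102 + 33) / 1500 = 135/1500 = 0.0900 → 9.0 m.u.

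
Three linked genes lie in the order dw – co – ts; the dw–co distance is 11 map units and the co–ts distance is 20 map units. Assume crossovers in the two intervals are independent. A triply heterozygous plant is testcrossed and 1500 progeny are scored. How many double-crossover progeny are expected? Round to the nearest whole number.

Map distances give recombination frequencies of 0.110 and 0.200 for the two intervals.
With no interference, expected double-crossover frequency = 0.110 × 0.200 = 0.02200.
Expected number = 0.02200 × 1500 = 33.00 ≈ 33.

33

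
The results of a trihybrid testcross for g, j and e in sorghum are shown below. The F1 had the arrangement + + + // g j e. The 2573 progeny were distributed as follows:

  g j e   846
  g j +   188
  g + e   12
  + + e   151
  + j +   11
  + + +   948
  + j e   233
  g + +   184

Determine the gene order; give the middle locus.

The two rarest classes, + j + and g + e, are the double crossovers. Comparing them with the parentals, only the j allele has switched, so j is the middle locus and the order is e – j – g.

j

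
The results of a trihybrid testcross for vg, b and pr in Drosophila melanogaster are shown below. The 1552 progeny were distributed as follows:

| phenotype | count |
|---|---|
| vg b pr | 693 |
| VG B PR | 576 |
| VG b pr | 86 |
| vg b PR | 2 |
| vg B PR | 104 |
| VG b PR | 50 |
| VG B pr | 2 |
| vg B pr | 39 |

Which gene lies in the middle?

pr

The two most frequent reciprocal classes, vg b pr and VG B PR, are the parental types, so the F1 was vg b pr / VG B PR.
The two rarest classes, vg b PR and VG B pr, are the double crossovers. Comparing them with the parentals, only the pr allele has switched, so pr is the middle locus and the order is vg – pr – b.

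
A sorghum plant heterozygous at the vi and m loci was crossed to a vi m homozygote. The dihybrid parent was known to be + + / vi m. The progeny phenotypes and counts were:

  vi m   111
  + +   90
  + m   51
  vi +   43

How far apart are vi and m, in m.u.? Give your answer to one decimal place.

The recombinant classes are + m and vi +: 51 + 43 = 94.
Recombination frequency = 94/295 = 0.3186 ≈ 31.9%, i.e. 31.9 m.u.

31.9 m.u.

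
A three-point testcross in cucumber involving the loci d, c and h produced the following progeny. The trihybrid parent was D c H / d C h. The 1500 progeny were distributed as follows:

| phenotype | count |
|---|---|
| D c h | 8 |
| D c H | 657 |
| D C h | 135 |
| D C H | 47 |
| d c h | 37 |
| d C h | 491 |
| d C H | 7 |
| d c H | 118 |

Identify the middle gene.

The two rarest classes, D c h and d C H, are the double crossovers. Comparing them with the parentals, only the h allele has switched, so h is the middle locus and the order is d – h – c.

h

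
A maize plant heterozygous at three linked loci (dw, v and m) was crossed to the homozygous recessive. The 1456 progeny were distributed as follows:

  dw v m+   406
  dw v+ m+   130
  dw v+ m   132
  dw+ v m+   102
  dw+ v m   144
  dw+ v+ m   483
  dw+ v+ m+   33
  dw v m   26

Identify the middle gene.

The two most frequent reciprocal classes, dw+ v+ m and dw v m+, are the parental types, so the F1 was dw+ v+ m / dw v m+.
The two rarest classes, dw+ v+ m+ and dw v m, are the double crossovers. Comparing them with the parentals, only the m allele has switched, so m is the middle locus and the order is dw – m – v.

m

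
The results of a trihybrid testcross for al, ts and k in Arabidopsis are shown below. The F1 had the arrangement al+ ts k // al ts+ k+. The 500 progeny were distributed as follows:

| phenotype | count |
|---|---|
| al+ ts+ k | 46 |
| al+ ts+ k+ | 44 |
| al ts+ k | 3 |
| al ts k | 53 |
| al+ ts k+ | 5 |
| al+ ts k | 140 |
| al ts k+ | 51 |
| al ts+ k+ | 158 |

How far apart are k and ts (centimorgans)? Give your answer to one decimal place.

21.0 centimorgans

The two rarest classes, al+ ts k+ and al ts+ k, are the double crossovers. Comparing them with the parentals, only the k allele has switched, so k is the middle locus and the order is ts – k – al.
Crossovers in the ts–k interval produce the single-crossover classes al+ ts+ k and al ts k+ (46 + 51 = 97) plus the double crossovers (8).
RF(ts–k) = (97 + 8) / 500 = 105/500 = 0.2100 → 21.0 centimorgans.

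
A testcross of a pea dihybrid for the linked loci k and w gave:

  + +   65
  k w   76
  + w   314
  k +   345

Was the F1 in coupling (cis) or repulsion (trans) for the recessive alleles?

The two most frequent classes are + w (314) and k + (345); these are the parental (non-recombinant) types.
So the F1 carried + w on one chromosome and k + on the other — the recessive alleles are on opposite chromosomes (trans / repulsion).

trans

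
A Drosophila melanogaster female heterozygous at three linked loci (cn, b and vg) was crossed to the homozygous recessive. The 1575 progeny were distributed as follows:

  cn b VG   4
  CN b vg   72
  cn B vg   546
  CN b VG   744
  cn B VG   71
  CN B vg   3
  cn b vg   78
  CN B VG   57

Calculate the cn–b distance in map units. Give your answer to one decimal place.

The two most frequent reciprocal classes, CN b VG and cn B vg, are the parental types, so the F1 was CN b VG / cn B vg.
The two rarest classes, cn b VG and CN B vg, are the double crossovers. Comparing them with the parentals, only the cn allele has switched, so cn is the middle locus and the order is vg – cn – b.
Crossovers in the cn–b interval produce the single-crossover classes CN B VG and cn b vg (57 + 78 = 135) plus the double crossovers (7).
RF(cn–b) = (135 + 7) / 1575 = 142/1575 = 0.0902 → 9.0 map units.

9.0 map units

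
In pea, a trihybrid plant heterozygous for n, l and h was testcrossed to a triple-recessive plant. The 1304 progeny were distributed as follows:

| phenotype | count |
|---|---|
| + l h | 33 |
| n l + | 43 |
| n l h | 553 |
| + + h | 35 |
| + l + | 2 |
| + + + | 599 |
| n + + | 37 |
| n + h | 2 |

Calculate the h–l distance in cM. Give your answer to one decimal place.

6.3 cM

The two most frequent reciprocal classes, + + + and n l h, are the parental types, so the F1 was + + + / n l h.
The two rarest classes, + l + and n + h, are the double crossovers. Comparing them with the parentals, only the l allele has switched, so l is the middle locus and the order is n – l – h.
Crossovers in the l–h interval produce the single-crossover classes + + h and n l + (35 + 43 = 78) plus the double crossovers (4).
RF(l–h) = (78 + 4) / 1304 = 82/1304 = 0.0629 → 6.3 cM.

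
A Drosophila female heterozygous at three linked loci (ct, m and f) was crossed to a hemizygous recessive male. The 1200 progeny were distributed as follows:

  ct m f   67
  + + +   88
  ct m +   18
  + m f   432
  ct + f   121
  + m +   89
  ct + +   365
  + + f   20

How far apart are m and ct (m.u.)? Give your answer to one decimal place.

16.1 m.u.

The two most frequent reciprocal classes, + m f and ct + +, are the parental types, so the F1 was + m f / ct + +.
The two rarest classes, + + f and ct m +, are the double crossovers. Comparing them with the parentals, only the m allele has switched, so m is the middle locus and the order is ct – m – f.
Crossovers in the ct–m interval produce the single-crossover classes ct m f and + + + (67 + 88 = 155) plus the double crossovers (38).
RF(ct–m) = (155 + 38) / 1200 = 193/1200 = 0.1608 → 16.1 m.u.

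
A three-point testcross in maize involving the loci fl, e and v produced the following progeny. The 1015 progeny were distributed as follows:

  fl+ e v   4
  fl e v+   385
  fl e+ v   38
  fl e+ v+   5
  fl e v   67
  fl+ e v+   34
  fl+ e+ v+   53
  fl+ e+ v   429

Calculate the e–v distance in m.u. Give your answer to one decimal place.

12.7 m.u.

The two most frequent reciprocal classes, fl e v+ and fl+ e+ v, are the parental types, so the F1 was fl e v+ / fl+ e+ v.
The two rarest classes, fl e+ v+ and fl+ e v, are the double crossovers. Comparing them with the parentals, only the e allele has switched, so e is the middle locus and the order is v – e – fl.
Crossovers in the v–e interval produce the single-crossover classes fl e v and fl+ e+ v+ (67 + 53 = 120) plus the double crossovers (9).
RF(v–e) = (120 + 9) / 1015 = 129/1015 = 0.1271 → 12.7 m.u.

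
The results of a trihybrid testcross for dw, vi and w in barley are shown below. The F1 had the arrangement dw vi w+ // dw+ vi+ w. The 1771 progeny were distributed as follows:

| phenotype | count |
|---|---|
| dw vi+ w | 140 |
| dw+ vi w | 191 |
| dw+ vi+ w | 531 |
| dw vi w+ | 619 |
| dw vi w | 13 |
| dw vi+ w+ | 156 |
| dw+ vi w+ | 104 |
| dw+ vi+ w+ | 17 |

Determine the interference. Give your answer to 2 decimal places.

0.49

The two rarest classes, dw vi w and dw+ vi+ w+, are the double crossovers. Comparing them with the parentals, only the w allele has switched, so w is the middle locus and the order is dw – w – vi.
dw–w: (244 + 30)/1771 = 0.1547; w–vi: (347 + 30)/1771 = 0.2129.
Expected DCO frequency = 0.1547 × 0.2129 ≈ 0.03294; observed = 30/1771 ≈ 0.01694.
Coefficient of coincidence = 0.01694/0.03294 ≈ 0.51; interference = 1 − 0.51 = 0.49.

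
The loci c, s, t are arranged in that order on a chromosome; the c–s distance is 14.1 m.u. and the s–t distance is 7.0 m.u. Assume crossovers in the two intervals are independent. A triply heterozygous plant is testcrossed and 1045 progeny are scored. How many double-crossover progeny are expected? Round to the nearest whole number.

Map distances give recombination frequencies of 0.141 and 0.070 for the two intervals.
With no interference, expected double-crossover frequency = 0.141 × 0.070 = 0.00987.
Expected number = 0.00987 × 1045 = 10.31 ≈ 10.

10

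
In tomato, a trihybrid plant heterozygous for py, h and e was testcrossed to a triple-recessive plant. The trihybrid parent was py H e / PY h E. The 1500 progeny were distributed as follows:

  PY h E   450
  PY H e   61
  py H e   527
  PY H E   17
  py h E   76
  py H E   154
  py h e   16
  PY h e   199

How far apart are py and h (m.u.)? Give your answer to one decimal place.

The two rarest classes, py h e and PY H E, are the double crossovers. Comparing them with the parentals, only the h allele has switched, so h is the middle locus and the order is py – h – e.
Crossovers in the py–h interval produce the single-crossover classes PY H e and py h E (61 + 76 = 137) plus the double crossovers (33).
RF(py–h) = (137 + 33) / 1500 = 170/1500 = 0.1133 → 11.3 m.u.

11.3 m.u.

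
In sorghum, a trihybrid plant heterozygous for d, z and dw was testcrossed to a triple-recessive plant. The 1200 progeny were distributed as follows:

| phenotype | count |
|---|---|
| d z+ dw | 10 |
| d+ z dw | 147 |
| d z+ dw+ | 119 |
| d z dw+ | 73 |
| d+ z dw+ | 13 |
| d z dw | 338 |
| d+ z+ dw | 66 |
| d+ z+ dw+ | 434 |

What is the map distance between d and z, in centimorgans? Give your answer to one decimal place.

24.1 centimorgans

The two most frequent reciprocal classes, d z dw and d+ z+ dw+, are the parental types, so the F1 was d z dw / d+ z+ dw+.
The two rarest classes, d z+ dw and d+ z dw+, are the double crossovers. Comparing them with the parentals, only the z allele has switched, so z is the middle locus and the order is dw – z – d.
Crossovers in the z–d interval produce the single-crossover classes d+ z dw and d z+ dw+ (147 + 119 = 266) plus the double crossovers (23).
RF(z–d) = (266 + 23) / 1200 = 289/1200 = 0.2408 → 24.1 centimorgans.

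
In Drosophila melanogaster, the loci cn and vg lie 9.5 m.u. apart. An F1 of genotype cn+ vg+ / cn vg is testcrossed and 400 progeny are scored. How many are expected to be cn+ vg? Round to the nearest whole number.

A map distance of 9.5 m.u. corresponds to a recombination frequency of 0.095.
The F1 is cn+ vg+ / cn vg, so cn+ vg is a recombinant gamete class with expected frequency r/2 = 0.095/2 = 0.0475.
Expected number = 0.0475 × 400 = 19.00 ≈ 19.

19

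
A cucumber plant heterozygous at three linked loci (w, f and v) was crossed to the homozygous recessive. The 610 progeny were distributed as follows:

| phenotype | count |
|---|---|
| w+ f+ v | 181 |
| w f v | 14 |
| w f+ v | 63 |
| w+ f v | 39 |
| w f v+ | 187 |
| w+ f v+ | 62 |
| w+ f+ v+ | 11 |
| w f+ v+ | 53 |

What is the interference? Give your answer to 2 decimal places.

The two most frequent reciprocal classes, w f v+ and w+ f+ v, are the parental types, so the F1 was w f v+ / w+ f+ v.
The two rarest classes, w f v and w+ f+ v+, are the double crossovers. Comparing them with the parentals, only the v allele has switched, so v is the middle locus and the order is w – v – f.
w–v: (125 + 25)/610 = 0.2459; v–f: (92 + 25)/610 = 0.1918.
Expected DCO frequency = 0.2459 × 0.1918 ≈ 0.04716; observed = 25/610 ≈ 0.04098.
Coefficient of coincidence = 0.04098/0.04716 ≈ 0.87; interference = 1 − 0.87 = 0.13.

0.13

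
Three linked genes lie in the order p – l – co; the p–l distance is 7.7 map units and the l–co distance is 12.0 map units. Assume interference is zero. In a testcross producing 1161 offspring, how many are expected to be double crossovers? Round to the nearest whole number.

Map distances give recombination frequencies of 0.077 and 0.120 for the two intervals.
With no interference, expected double-crossover frequency = 0.077 × 0.120 = 0.00924.
Expected number = 0.00924 × 1161 = 10.73 ≈ 11.

11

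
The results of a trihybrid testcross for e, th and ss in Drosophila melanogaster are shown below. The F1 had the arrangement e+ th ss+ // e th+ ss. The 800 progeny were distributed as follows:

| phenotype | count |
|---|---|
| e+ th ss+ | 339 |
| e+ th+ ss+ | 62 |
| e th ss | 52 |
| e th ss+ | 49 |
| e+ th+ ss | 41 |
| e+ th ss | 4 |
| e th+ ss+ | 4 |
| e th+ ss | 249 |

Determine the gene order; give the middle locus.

The two rarest classes, e+ th ss and e th+ ss+, are the double crossovers. Comparing them with the parentals, only the ss allele has switched, so ss is the middle locus and the order is th – ss – e.

ss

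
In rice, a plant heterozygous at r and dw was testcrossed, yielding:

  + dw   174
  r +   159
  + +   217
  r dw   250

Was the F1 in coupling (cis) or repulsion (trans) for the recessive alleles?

cis

The two most frequent classes are + + (217) and r dw (250); these are the parental (non-recombinant) types.
So the F1 carried + + on one chromosome and r dw on the other — the recessive alleles are on the same chromosome (cis / coupling).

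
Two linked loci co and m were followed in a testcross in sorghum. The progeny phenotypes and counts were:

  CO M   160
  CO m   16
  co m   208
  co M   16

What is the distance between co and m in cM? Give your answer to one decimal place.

8.0 cM

The two most frequent classes, CO M (160) and co m (208), are the parental types, so the F1 was CO M / co m.
The recombinant classes are CO m and co M: 16 + 16 = 32.
Recombination frequency = 32/400 = 0.0800 ≈ 8.0%, i.e. 8.0 cM.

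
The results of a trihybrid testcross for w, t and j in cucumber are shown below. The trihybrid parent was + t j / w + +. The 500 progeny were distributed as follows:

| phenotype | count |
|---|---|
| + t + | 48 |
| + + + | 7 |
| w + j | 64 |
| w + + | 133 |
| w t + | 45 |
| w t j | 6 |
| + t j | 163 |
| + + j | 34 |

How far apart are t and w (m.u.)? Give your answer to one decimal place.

The two rarest classes, w t j and + + +, are the double crossovers. Comparing them with the parentals, only the w allele has switched, so w is the middle locus and the order is j – w – t.
Crossovers in the w–t interval produce the single-crossover classes + + j and w t + (34 + 45 = 79) plus the double crossovers (13).
RF(w–t) = (79 + 13) / 500 = 92/500 = 0.1840 → 18.4 m.u.

18.4 m.u.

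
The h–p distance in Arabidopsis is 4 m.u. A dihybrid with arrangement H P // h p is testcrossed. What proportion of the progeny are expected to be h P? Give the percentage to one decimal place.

A map distance of 4 m.u. corresponds to a recombination frequency of 0.040.
The F1 is H P / h p, so h P is a recombinant gamete class with expected frequency r/2 = 0.040/2 = 0.0200.
That is 0.0200 = 2.0% of the progeny.

2.0%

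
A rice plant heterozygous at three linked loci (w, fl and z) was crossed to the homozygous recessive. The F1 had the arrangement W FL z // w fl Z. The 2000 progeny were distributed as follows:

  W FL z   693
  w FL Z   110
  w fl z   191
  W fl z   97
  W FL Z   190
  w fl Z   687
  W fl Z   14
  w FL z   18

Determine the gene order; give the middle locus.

The two rarest classes, w FL z and W fl Z, are the double crossovers. Comparing them with the parentals, only the w allele has switched, so w is the middle locus and the order is z – w – fl.

w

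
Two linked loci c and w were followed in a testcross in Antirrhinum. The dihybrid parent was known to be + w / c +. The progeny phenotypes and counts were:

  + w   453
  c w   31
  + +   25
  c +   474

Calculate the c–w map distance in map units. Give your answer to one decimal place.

The recombinant classes are + + and c w: 25 + 31 = 56.
Recombination frequency = 56/983 = 0.0570 ≈ 5.7%, i.e. 5.7 map units.

5.7 map units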